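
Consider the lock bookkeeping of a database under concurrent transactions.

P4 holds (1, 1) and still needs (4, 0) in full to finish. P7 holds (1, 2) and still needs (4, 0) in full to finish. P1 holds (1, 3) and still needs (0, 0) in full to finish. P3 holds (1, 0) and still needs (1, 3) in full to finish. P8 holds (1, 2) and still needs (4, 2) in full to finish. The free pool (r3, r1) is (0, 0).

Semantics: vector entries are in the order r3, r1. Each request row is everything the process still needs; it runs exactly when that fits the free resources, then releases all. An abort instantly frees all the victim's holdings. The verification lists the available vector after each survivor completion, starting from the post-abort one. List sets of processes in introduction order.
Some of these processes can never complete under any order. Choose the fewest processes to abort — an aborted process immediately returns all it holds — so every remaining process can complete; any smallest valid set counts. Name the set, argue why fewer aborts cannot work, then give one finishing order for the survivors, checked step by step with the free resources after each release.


The answer: abort P4 and P8.
Key observation: P7 could never have finished before the abort; with (2, 3) returned by P4 and P8, it fits at step 3.
Why nothing smaller works — every single abort fails: P4 alone leaves P7 blocked (short on r3); P7 alone leaves P4 blocked (short on r3); P1 alone leaves P4 blocked (short on r3); P3 alone leaves P4 blocked (short on r3); P8 alone leaves P4 blocked (short on r3).
The survivors complete as P3, P1, P7. Verifying each step (starting from the post-abort pool):
  pool = (2, 3)
  P3: need (1, 3) fits (2, 3); releases (1, 0), pool now (3, 3)
  P1: need (0, 0) fits (3, 3); releases (1, 3), pool now (4, 6)
  P7: need (4, 0) fits (4, 6); releases (1, 2), pool now (5, 8)


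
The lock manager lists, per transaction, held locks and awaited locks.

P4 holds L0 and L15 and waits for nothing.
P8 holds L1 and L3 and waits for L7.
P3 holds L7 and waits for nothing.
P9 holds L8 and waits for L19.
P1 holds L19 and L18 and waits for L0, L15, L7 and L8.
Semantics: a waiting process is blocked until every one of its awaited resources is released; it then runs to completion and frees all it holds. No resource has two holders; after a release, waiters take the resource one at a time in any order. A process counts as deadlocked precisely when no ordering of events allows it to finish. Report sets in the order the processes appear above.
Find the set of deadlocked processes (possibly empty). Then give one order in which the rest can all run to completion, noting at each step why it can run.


Deadlocked set: P9 and P1.
Key observation: the knot is the closed ring of waits P9 -> P1 -> P9; no other process is dragged down with it.
A valid finishing order for the others: P4, P3, P8.
Check, step by step:
  run P4 (it waits on nothing); releases L0 and L15
  run P3 (it waits on nothing); releases L7
  run P8 (all its waits — L7 — are resolved); releases L1 and L3


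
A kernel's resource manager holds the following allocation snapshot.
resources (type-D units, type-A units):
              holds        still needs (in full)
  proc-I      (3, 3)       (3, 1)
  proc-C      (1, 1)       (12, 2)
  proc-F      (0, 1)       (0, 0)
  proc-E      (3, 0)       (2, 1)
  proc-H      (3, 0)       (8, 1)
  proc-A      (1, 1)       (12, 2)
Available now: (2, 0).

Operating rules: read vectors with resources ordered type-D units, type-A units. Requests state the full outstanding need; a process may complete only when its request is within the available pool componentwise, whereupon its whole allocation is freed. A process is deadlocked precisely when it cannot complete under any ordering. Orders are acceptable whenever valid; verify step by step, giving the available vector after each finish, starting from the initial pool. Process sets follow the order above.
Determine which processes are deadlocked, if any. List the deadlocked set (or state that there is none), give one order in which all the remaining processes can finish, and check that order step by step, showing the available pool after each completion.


Deadlocked set: proc-C and proc-A.
Key observation: once proc-F, proc-E, proc-I, proc-H finish, the pool peaks at (11, 4) — and every remaining process still needs more type-D units than that.
One completion order for the rest: proc-F, proc-E, proc-I, proc-H. Check, step by step:
  pool = (2, 0)
  run proc-F (needs (0, 0), free (2, 0)); after release of (0, 1) the pool is (2, 1)
  run proc-E (needs (2, 1), free (2, 1)); after release of (3, 0) the pool is (5, 1)
  run proc-I (needs (3, 1), free (5, 1)); after release of (3, 3) the pool is (8, 4)
  run proc-H (needs (8, 1), free (8, 4)); after release of (3, 0) the pool is (11, 4)
None of the blocked processes ever fits:
  proc-C still needs (12, 2) but only (11, 4) is free — short on type-D units
  proc-A still needs (12, 2) but only (11, 4) is free — short on type-D units


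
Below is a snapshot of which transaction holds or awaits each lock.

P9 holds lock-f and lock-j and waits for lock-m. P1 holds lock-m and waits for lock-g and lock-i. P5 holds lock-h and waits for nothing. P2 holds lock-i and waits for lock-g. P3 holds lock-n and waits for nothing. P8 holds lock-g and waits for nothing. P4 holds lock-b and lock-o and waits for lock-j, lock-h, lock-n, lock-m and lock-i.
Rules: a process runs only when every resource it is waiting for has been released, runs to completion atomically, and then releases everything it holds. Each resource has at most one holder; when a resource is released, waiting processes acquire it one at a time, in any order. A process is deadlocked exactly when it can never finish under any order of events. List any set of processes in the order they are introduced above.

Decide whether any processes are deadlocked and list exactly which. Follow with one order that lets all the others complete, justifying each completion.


Nothing here is deadlocked.
Key observation: the waits form no ring: some process can always run, and its releases unblock the others one by one.
A valid finishing order for the others: P8, P2, P1, P5, P3, P9, P4.
Step-by-step check:
  run P8 (it waits on nothing); releases lock-g
  P2 waits on lock-g — all released -> runs and releases lock-i
  P1 waits on lock-g and lock-i — all released -> runs and releases lock-m
  run P5 (it waits on nothing); releases lock-h
  run P3 (it waits on nothing); releases lock-n
  P9 waits on lock-m — all released -> runs and releases lock-f and lock-j
  P4 waits on lock-j, lock-h, lock-n, lock-m and lock-i — all released -> runs and releases lock-b and lock-o


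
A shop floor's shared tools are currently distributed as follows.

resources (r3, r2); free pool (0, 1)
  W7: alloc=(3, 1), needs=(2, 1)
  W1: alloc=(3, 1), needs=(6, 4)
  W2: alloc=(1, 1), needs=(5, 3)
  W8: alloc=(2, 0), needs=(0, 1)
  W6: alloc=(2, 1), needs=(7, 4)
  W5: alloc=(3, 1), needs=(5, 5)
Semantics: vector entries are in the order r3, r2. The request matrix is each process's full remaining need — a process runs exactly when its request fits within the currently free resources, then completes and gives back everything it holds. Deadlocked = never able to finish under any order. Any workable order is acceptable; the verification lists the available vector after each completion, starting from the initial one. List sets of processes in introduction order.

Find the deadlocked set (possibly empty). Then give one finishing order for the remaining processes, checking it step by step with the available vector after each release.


The deadlocked set is W1, W2, W6 and W5.
Key observation: W8, W7 can finish, but then (5, 2) is all there is, and the blocked group's r2 demands exceed it.
The rest can finish in the order W8, W7. Step-by-step check:
  pool = (0, 1)
  run W8 (needs (0, 1), free (0, 1)); after release of (2, 0) the pool is (2, 1)
  run W7 (needs (2, 1), free (2, 1)); after release of (3, 1) the pool is (5, 2)
The blocked processes can never fit:
  W1 still needs (6, 4) but only (5, 2) is free — short on r3 and r2
  W2 still needs (5, 3) but only (5, 2) is free — short on r2
  W6 still needs (7, 4) but only (5, 2) is free — short on r3 and r2
  W5 still needs (5, 5) but only (5, 2) is free — short on r2


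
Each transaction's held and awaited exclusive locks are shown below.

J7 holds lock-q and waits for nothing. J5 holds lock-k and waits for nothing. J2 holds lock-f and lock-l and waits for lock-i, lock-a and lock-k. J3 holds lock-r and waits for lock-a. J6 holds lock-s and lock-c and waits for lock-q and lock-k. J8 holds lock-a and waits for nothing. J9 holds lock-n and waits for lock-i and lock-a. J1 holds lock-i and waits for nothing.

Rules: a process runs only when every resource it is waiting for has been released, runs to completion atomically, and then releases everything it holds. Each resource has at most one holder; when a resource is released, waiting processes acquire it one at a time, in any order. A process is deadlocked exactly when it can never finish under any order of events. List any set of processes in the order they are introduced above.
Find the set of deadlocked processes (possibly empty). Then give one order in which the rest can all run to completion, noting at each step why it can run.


No process is deadlocked.
Key observation: the wait graph is acyclic; completion cascades from the unblocked processes through everyone else.
The rest can finish in the order J5, J1, J8, J7, J2, J3, J9, J6.
Walking it through:
  J5 waits on nothing -> runs at once and releases lock-k
  J1 waits on nothing -> runs at once and releases lock-i
  J8 waits on nothing -> runs at once and releases lock-a
  J7 waits on nothing -> runs at once and releases lock-q
  run J2 (all its waits — lock-i, lock-a and lock-k — are resolved); releases lock-f and lock-l
  run J3 (all its waits — lock-a — are resolved); releases lock-r
  run J9 (all its waits — lock-i and lock-a — are resolved); releases lock-n
  run J6 (all its waits — lock-q and lock-k — are resolved); releases lock-s and lock-c


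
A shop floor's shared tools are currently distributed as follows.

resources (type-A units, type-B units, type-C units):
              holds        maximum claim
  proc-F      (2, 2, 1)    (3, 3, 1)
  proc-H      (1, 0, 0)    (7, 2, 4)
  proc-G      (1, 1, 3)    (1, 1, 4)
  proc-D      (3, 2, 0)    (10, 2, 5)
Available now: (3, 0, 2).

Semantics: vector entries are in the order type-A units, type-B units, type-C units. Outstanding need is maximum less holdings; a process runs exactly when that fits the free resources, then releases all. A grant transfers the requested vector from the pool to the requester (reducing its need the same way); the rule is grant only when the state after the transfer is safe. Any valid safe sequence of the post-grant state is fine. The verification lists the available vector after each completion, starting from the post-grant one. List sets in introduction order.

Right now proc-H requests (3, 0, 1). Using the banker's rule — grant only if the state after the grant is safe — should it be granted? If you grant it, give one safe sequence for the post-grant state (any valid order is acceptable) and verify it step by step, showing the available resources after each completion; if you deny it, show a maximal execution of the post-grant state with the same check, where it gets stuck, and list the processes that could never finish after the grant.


GRANT — the state after the grant stays safe, e.g. via proc-G, proc-F, proc-H, proc-D.
Key observation: the grant leaves (0, 0, 1) free — enough for proc-G, whose release restarts the cascade.
Verifying the post-grant state step by step:
  pool = (0, 0, 1)
  run proc-G (needs (0, 0, 1), free (0, 0, 1)); after release of (1, 1, 3) the pool is (1, 1, 4)
  run proc-F (needs (1, 1, 0), free (1, 1, 4)); after release of (2, 2, 1) the pool is (3, 3, 5)
  run proc-H (needs (3, 2, 3), free (3, 3, 5)); after release of (4, 0, 1) the pool is (7, 3, 6)
  run proc-D (needs (7, 0, 5), free (7, 3, 6)); after release of (3, 2, 0) the pool is (10, 5, 6)


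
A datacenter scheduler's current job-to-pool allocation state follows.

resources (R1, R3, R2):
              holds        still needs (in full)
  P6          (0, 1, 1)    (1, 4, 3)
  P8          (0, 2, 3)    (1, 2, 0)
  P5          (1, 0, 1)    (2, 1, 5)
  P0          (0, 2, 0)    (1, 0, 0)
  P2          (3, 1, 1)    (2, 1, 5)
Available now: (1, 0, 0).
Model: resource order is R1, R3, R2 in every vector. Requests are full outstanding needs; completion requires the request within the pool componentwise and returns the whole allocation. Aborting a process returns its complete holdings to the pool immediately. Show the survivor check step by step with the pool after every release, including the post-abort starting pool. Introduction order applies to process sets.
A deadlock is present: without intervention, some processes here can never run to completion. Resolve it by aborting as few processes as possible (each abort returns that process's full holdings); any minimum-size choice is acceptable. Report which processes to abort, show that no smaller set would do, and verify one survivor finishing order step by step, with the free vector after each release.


Abort P2.
Key observation: the returned (3, 1, 1) from P2 is what brings P5 — unrunnable before, under any order — into play at step 4.
Minimality: the empty abort set fails — the state is deadlocked as it stands.
Survivors finish in the order: P0, P8, P6, P5. Check, step by step (pool after the aborts first):
  pool = (4, 1, 1)
  run P0 (needs (1, 0, 0), free (4, 1, 1)); after release of (0, 2, 0) the pool is (4, 3, 1)
  run P8 (needs (1, 2, 0), free (4, 3, 1)); after release of (0, 2, 3) the pool is (4, 5, 4)
  run P6 (needs (1, 4, 3), free (4, 5, 4)); after release of (0, 1, 1) the pool is (4, 6, 5)
  run P5 (needs (2, 1, 5), free (4, 6, 5)); after release of (1, 0, 1) the pool is (5, 6, 6)


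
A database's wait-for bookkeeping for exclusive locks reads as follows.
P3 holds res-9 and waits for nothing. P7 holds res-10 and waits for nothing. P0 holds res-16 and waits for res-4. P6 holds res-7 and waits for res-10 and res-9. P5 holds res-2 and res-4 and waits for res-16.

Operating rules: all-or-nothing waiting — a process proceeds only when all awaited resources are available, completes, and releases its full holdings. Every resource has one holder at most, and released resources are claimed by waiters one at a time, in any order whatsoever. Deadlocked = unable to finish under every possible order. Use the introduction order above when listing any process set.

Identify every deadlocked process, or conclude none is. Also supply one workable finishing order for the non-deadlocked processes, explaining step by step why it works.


Deadlocked set: P0 and P5.
Key observation: the loop P0 -> P5 -> P0 blocks itself forever; no other process is dragged down with it.
The rest can finish in the order P3, P7, P6.
Step-by-step check:
  run P3 (it waits on nothing); releases res-9
  run P7 (it waits on nothing); releases res-10
  P6: everything it awaited (res-10 and res-9) is free; runs, freeing res-7


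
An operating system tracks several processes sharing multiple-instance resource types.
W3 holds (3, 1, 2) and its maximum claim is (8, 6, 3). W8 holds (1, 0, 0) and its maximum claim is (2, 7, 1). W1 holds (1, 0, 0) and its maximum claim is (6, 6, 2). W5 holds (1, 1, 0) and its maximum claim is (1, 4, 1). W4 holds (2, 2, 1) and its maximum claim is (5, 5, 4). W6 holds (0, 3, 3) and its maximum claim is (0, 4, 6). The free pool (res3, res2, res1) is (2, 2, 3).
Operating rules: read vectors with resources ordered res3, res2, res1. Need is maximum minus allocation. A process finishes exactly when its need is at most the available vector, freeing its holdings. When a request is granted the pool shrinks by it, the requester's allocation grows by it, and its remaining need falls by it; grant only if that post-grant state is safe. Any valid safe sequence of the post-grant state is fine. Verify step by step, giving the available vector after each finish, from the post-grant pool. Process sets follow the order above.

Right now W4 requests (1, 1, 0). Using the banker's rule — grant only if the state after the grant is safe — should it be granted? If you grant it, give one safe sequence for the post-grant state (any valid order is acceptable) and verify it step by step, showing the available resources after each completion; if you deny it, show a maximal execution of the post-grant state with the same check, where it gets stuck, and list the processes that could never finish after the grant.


GRANT: granting preserves safety; a valid post-grant sequence is W6, W5, W4, W3, W8, W1.
Key observation: the transfer keeps a workable pool ((1, 1, 3)); W6 starts the safe sequence.
Verifying the post-grant state step by step:
  pool = (1, 1, 3)
  run W6 (needs (0, 1, 3), free (1, 1, 3)); after release of (0, 3, 3) the pool is (1, 4, 6)
  run W5 (needs (0, 3, 1), free (1, 4, 6)); after release of (1, 1, 0) the pool is (2, 5, 6)
  run W4 (needs (2, 2, 3), free (2, 5, 6)); after release of (3, 3, 1) the pool is (5, 8, 7)
  run W3 (needs (5, 5, 1), free (5, 8, 7)); after release of (3, 1, 2) the pool is (8, 9, 9)
  run W8 (needs (1, 7, 1), free (8, 9, 9)); after release of (1, 0, 0) the pool is (9, 9, 9)
  run W1 (needs (5, 6, 2), free (9, 9, 9)); after release of (1, 0, 0) the pool is (10, 9, 9)


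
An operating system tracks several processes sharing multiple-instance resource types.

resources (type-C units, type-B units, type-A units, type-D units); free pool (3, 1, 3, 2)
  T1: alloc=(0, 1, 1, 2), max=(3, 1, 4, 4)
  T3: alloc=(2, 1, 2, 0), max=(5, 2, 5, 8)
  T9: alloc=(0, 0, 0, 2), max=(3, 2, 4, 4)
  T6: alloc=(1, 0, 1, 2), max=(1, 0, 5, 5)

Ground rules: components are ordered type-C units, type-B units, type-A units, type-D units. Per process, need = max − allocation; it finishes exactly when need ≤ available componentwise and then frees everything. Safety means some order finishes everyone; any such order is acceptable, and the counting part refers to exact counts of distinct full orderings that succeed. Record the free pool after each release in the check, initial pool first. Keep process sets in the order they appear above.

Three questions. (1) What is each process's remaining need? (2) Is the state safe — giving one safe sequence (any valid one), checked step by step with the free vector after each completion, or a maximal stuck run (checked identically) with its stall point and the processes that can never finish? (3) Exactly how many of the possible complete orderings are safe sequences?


(1) Remaining need (order type-C units, type-B units, type-A units, type-D units):
  T1: (3, 0, 3, 2)
  T3: (3, 1, 3, 8)
  T9: (3, 2, 4, 2)
  T6: (0, 0, 4, 3)
(2) SAFE, for example via the order T1, T9, T6, T3.
Key observation: the order's first zero-slack moment is T1 ((3, 0, 3, 2) needed, (3, 1, 3, 2) free — a requested resource with nothing to spare).
Check, step by step:
  pool = (3, 1, 3, 2)
  T1 needs (3, 0, 3, 2) <= (3, 1, 3, 2) -> finishes; pool += (0, 1, 1, 2) = (3, 2, 4, 4)
  T9 needs (3, 2, 4, 2) <= (3, 2, 4, 4) -> finishes; pool += (0, 0, 0, 2) = (3, 2, 4, 6)
  T6 needs (0, 0, 4, 3) <= (3, 2, 4, 6) -> finishes; pool += (1, 0, 1, 2) = (4, 2, 5, 8)
  T3 needs (3, 1, 3, 8) <= (4, 2, 5, 8) -> finishes; pool += (2, 1, 2, 0) = (6, 3, 7, 8)
(3) Precisely 2 of the possible complete orderings are safe sequences.


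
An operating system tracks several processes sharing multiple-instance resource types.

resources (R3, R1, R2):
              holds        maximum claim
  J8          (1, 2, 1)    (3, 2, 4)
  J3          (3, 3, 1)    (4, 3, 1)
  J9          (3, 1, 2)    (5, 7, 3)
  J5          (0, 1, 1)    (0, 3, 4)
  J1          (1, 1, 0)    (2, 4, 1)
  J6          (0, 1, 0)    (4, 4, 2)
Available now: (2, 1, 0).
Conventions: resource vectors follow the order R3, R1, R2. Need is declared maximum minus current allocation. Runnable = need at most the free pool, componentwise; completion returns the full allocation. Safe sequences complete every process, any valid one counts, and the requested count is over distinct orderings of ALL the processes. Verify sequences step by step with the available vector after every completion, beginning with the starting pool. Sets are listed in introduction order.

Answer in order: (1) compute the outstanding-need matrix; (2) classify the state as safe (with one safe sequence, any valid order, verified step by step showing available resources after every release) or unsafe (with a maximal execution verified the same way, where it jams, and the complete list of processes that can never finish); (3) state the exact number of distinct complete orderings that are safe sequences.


(1) Outstanding need per process (order R3, R1, R2):
  J8: (2, 0, 3)
  J3: (1, 0, 0)
  J9: (2, 6, 1)
  J5: (0, 2, 3)
  J1: (1, 3, 1)
  J6: (4, 3, 2)
(2) UNSAFE.
Key observation: after J3, J1 the pool peaks at (6, 5, 1), and each blocked process is short somewhere: J8 on R2; J9 on R1; J5 on R2; J6 on R2.
Going as far as possible: J3, J1; after that, nothing fits. Verifying each step:
  pool = (2, 1, 0)
  J3 needs (1, 0, 0) <= (2, 1, 0) -> finishes; pool += (3, 3, 1) = (5, 4, 1)
  J1 needs (1, 3, 1) <= (5, 4, 1) -> finishes; pool += (1, 1, 0) = (6, 5, 1)
  J8 still needs (2, 0, 3) but only (6, 5, 1) is free — short on R2
  J9 still needs (2, 6, 1) but only (6, 5, 1) is free — short on R1
  J5 still needs (0, 2, 3) but only (6, 5, 1) is free — short on R2
  J6 still needs (4, 3, 2) but only (6, 5, 1) is free — short on R2
Processes that can never finish: J8, J9, J5 and J6.
(3) Exactly 0 of the possible complete orderings are safe sequences.


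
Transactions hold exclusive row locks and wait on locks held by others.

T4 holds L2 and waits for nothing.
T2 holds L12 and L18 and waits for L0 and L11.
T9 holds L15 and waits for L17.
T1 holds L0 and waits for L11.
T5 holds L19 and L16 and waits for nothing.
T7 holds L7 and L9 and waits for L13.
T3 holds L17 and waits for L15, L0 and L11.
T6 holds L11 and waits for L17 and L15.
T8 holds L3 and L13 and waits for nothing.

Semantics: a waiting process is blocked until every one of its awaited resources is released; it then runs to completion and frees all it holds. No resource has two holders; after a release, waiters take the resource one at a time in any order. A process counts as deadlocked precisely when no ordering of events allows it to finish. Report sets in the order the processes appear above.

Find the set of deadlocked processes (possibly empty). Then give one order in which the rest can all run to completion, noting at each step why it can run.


Deadlocked set: T2, T9, T1, T3 and T6.
Key observation: along T9 -> T3 -> T9, each member waits on what the next one holds — a deadlock; T1 and T6 are caught in further circular waits and T2 waits into the deadlock from upstream.
A valid finishing order for the others: T4, T5, T8, T7.
Verifying each step:
  T4: no waits; runs immediately, freeing L2
  T5: no waits; runs immediately, freeing L19 and L16
  T8: no waits; runs immediately, freeing L3 and L13
  T7: everything it awaited (L13) is free; runs, freeing L7 and L9


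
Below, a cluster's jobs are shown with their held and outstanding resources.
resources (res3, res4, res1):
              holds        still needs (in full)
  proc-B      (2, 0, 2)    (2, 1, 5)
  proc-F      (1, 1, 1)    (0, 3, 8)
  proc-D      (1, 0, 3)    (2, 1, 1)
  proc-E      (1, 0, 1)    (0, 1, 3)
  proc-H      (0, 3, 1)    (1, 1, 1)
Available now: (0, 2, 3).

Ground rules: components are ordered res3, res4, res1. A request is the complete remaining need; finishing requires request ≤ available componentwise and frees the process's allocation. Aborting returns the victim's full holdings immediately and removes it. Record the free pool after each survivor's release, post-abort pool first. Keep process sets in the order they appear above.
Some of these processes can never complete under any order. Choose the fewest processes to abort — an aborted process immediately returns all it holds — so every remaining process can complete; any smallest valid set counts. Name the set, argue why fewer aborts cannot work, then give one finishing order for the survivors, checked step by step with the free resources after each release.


The answer: abort proc-D.
Key observation: the deadlocked proc-F becomes finishable only because proc-D released (1, 0, 3); it completes at step 3 below.
Why nothing smaller works: aborting no one leaves the state deadlocked as given.
The survivors complete as proc-E, proc-H, proc-F, proc-B. Step-by-step check (starting from the post-abort pool):
  pool = (1, 2, 6)
  run proc-E (needs (0, 1, 3), free (1, 2, 6)); after release of (1, 0, 1) the pool is (2, 2, 7)
  run proc-H (needs (1, 1, 1), free (2, 2, 7)); after release of (0, 3, 1) the pool is (2, 5, 8)
  run proc-F (needs (0, 3, 8), free (2, 5, 8)); after release of (1, 1, 1) the pool is (3, 6, 9)
  run proc-B (needs (2, 1, 5), free (3, 6, 9)); after release of (2, 0, 2) the pool is (5, 6, 11)


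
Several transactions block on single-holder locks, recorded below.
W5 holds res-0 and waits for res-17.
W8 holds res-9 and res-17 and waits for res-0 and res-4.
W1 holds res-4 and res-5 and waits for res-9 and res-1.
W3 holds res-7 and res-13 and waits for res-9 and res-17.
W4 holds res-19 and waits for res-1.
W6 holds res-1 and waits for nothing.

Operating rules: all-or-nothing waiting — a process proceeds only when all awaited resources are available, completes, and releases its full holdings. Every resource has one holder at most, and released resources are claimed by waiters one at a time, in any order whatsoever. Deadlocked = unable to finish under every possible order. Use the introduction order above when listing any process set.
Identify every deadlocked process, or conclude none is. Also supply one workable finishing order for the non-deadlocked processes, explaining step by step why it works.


Deadlocked: W5, W8, W1 and W3.
Key observation: along W5 -> W8 -> W5, each member waits on what the next one holds — a deadlock; W1 is caught in further circular waits and W3 waits into the deadlock from upstream.
One completion order for the rest: W6, W4.
Walking it through:
  W6 waits on nothing -> runs at once and releases res-1
  W4 waits on res-1 — all released -> runs and releases res-19


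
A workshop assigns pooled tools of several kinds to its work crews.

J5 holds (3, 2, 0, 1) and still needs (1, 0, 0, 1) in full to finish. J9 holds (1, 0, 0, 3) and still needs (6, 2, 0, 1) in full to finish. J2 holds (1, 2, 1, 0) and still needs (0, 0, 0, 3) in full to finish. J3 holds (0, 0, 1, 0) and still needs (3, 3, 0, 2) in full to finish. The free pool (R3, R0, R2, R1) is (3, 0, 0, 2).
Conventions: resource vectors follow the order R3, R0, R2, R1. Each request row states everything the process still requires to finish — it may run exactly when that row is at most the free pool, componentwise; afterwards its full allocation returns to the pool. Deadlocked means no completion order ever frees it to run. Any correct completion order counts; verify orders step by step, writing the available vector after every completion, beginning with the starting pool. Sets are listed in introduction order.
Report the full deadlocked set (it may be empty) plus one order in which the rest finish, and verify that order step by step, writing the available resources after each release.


The deadlocked set is empty.
Key observation: starting with J5, each completion frees enough for the next — no one is permanently blocked.
The rest can finish in the order J5, J9, J2, J3. Step-by-step check:
  pool = (3, 0, 0, 2)
  run J5 (needs (1, 0, 0, 1), free (3, 0, 0, 2)); after release of (3, 2, 0, 1) the pool is (6, 2, 0, 3)
  run J9 (needs (6, 2, 0, 1), free (6, 2, 0, 3)); after release of (1, 0, 0, 3) the pool is (7, 2, 0, 6)
  run J2 (needs (0, 0, 0, 3), free (7, 2, 0, 6)); after release of (1, 2, 1, 0) the pool is (8, 4, 1, 6)
  run J3 (needs (3, 3, 0, 2), free (8, 4, 1, 6)); after release of (0, 0, 1, 0) the pool is (8, 4, 2, 6)


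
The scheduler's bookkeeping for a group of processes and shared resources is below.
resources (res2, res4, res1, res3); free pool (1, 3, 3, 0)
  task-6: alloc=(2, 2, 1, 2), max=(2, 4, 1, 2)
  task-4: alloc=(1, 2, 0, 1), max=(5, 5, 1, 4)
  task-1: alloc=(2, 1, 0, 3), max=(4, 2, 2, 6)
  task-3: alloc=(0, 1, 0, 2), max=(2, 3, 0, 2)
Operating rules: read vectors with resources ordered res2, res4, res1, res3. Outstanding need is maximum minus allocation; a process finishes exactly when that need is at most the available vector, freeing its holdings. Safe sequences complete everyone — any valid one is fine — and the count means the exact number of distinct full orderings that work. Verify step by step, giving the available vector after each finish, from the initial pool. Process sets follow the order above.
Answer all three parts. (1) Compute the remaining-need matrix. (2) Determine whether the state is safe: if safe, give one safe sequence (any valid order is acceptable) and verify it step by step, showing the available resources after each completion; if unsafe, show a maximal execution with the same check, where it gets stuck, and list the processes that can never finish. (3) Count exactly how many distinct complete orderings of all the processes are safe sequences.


(1) Outstanding need per process (order res2, res4, res1, res3):
  task-6: (0, 2, 0, 0)
  task-4: (4, 3, 1, 3)
  task-1: (2, 1, 2, 3)
  task-3: (2, 2, 0, 0)
(2) SAFE, for example via the order task-6, task-3, task-1, task-4.
Key observation: no step in this order meets a requested resource exactly; the smallest headroom is 1, first reached at task-6 (need (0, 2, 0, 0), pool (1, 3, 3, 0)).
Step-by-step check:
  pool = (1, 3, 3, 0)
  task-6 needs (0, 2, 0, 0) <= (1, 3, 3, 0) -> finishes; pool += (2, 2, 1, 2) = (3, 5, 4, 2)
  task-3 needs (2, 2, 0, 0) <= (3, 5, 4, 2) -> finishes; pool += (0, 1, 0, 2) = (3, 6, 4, 4)
  task-1 needs (2, 1, 2, 3) <= (3, 6, 4, 4) -> finishes; pool += (2, 1, 0, 3) = (5, 7, 4, 7)
  task-4 needs (4, 3, 1, 3) <= (5, 7, 4, 7) -> finishes; pool += (1, 2, 0, 1) = (6, 9, 4, 8)
(3) Exactly 1 of the possible complete orderings is a safe sequence.


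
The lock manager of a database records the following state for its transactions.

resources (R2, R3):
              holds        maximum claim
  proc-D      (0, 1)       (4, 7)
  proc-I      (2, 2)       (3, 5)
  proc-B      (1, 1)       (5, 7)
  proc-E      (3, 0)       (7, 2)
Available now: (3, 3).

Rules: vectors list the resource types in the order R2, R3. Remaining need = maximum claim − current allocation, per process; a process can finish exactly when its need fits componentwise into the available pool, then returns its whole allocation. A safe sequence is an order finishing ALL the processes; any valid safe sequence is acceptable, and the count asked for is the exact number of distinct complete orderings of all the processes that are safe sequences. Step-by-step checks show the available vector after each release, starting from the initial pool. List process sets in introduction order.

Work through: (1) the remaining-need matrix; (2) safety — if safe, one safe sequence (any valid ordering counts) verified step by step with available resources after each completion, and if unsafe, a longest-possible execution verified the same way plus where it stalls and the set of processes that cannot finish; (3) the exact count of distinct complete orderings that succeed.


(1) Remaining need (order R2, R3):
  proc-D: (4, 6)
  proc-I: (1, 3)
  proc-B: (4, 6)
  proc-E: (4, 2)
(2) The state is UNSAFE.
Key observation: after proc-I, proc-E complete, (8, 5) is the best the pool ever gets, yet each leftover process wants more R3.
Going as far as possible: proc-I, proc-E; after that, nothing fits. Step-by-step check:
  pool = (3, 3)
  proc-I needs (1, 3) <= (3, 3) -> finishes; pool += (2, 2) = (5, 5)
  proc-E needs (4, 2) <= (5, 5) -> finishes; pool += (3, 0) = (8, 5)
  proc-D cannot run: need (4, 6) vs free (8, 5) (insufficient R3)
  proc-B cannot run: need (4, 6) vs free (8, 5) (insufficient R3)
Processes that can never finish: proc-D and proc-B.
(3) The exact count: 0 of the possible complete orderings are safe sequences.


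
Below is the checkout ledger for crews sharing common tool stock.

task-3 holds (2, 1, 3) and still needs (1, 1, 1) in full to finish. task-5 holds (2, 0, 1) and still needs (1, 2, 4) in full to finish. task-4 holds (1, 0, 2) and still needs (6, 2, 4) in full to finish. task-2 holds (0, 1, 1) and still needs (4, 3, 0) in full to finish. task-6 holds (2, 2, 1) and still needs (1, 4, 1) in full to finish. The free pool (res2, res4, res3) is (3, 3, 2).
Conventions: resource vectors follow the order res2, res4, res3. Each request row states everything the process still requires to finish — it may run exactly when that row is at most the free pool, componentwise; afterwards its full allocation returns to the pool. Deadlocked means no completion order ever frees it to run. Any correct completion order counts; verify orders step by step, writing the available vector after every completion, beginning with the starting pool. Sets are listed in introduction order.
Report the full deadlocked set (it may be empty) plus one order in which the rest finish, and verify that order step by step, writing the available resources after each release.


The deadlocked set is empty.
Key observation: there is always a runnable process — task-3 first — so the state unwinds completely.
A valid finishing order for the others: task-3, task-2, task-5, task-4, task-6. Verifying each step:
  pool = (3, 3, 2)
  task-3 needs (1, 1, 1) <= (3, 3, 2) -> finishes; pool += (2, 1, 3) = (5, 4, 5)
  task-2 needs (4, 3, 0) <= (5, 4, 5) -> finishes; pool += (0, 1, 1) = (5, 5, 6)
  task-5 needs (1, 2, 4) <= (5, 5, 6) -> finishes; pool += (2, 0, 1) = (7, 5, 7)
  task-4 needs (6, 2, 4) <= (7, 5, 7) -> finishes; pool += (1, 0, 2) = (8, 5, 9)
  task-6 needs (1, 4, 1) <= (8, 5, 9) -> finishes; pool += (2, 2, 1) = (10, 7, 10)


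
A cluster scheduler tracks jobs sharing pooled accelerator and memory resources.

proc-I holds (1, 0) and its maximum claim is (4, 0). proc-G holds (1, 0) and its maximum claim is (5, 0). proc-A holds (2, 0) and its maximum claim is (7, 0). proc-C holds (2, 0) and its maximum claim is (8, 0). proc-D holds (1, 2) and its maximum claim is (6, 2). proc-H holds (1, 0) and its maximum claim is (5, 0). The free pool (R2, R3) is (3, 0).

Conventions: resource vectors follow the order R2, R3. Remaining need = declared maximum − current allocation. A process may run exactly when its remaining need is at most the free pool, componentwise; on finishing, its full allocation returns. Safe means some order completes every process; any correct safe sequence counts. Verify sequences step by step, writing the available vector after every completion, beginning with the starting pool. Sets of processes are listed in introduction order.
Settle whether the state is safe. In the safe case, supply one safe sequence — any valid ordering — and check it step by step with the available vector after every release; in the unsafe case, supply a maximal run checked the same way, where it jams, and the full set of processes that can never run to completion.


SAFE, for example via the order proc-I, proc-H, proc-D, proc-G, proc-C, proc-A.
Key observation: reading the order forward, proc-I is the first process whose need (3, 0) meets the free pool (3, 0) exactly on a resource it requests.
Check, step by step:
  pool = (3, 0)
  run proc-I (needs (3, 0), free (3, 0)); after release of (1, 0) the pool is (4, 0)
  run proc-H (needs (4, 0), free (4, 0)); after release of (1, 0) the pool is (5, 0)
  run proc-D (needs (5, 0), free (5, 0)); after release of (1, 2) the pool is (6, 2)
  run proc-G (needs (4, 0), free (6, 2)); after release of (1, 0) the pool is (7, 2)
  run proc-C (needs (6, 0), free (7, 2)); after release of (2, 0) the pool is (9, 2)
  run proc-A (needs (5, 0), free (9, 2)); after release of (2, 0) the pool is (11, 2)


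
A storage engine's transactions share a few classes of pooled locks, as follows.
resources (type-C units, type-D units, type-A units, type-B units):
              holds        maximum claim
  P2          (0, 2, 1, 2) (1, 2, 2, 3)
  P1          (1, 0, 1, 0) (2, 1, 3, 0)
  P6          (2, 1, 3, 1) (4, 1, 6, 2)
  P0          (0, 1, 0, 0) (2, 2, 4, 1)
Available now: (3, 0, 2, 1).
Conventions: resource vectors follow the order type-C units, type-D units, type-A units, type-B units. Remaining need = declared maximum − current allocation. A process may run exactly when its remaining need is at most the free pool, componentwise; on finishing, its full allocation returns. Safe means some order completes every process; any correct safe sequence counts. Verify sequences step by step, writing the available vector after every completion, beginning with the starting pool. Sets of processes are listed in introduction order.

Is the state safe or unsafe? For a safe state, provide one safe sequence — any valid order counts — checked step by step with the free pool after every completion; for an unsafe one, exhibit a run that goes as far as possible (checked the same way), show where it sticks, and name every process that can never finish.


SAFE — a valid safe sequence is P2, P6, P0, P1.
Key observation: the first exact fit in this order is P2 — it needs (1, 0, 1, 1) with (3, 0, 2, 1) free, meeting a requested resource to the last unit.
Step-by-step check:
  pool = (3, 0, 2, 1)
  run P2 (needs (1, 0, 1, 1), free (3, 0, 2, 1)); after release of (0, 2, 1, 2) the pool is (3, 2, 3, 3)
  run P6 (needs (2, 0, 3, 1), free (3, 2, 3, 3)); after release of (2, 1, 3, 1) the pool is (5, 3, 6, 4)
  run P0 (needs (2, 1, 4, 1), free (5, 3, 6, 4)); after release of (0, 1, 0, 0) the pool is (5, 4, 6, 4)
  run P1 (needs (1, 1, 2, 0), free (5, 4, 6, 4)); after release of (1, 0, 1, 0) the pool is (6, 4, 7, 4)


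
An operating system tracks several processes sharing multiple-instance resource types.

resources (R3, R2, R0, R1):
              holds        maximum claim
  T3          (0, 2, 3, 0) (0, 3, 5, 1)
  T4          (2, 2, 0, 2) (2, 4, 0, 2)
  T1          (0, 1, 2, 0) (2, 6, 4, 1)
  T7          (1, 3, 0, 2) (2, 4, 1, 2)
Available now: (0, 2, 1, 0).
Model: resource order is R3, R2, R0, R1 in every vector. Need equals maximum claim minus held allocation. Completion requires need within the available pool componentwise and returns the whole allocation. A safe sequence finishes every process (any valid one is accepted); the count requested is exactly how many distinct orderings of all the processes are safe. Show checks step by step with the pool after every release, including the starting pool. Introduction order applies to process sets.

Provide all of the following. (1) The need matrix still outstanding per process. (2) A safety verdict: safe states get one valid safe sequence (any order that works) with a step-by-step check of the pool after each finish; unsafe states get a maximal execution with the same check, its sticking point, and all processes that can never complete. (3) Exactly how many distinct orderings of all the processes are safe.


(1) Need matrix, components ordered R3, R2, R0, R1:
  T3: (0, 1, 2, 1)
  T4: (0, 2, 0, 0)
  T1: (2, 5, 2, 1)
  T7: (1, 1, 1, 0)
(2) UNSAFE.
Key observation: the pool after T4, T7 is (3, 7, 1, 4); every surviving request exceeds it in R0, so progress ends there.
The run T4, T7 cannot be extended any further. Verifying each step:
  pool = (0, 2, 1, 0)
  T4 needs (0, 2, 0, 0) <= (0, 2, 1, 0) -> finishes; pool += (2, 2, 0, 2) = (2, 4, 1, 2)
  T7 needs (1, 1, 1, 0) <= (2, 4, 1, 2) -> finishes; pool += (1, 3, 0, 2) = (3, 7, 1, 4)
  T3 cannot run: need (0, 1, 2, 1) vs free (3, 7, 1, 4) (insufficient R0)
  T1 cannot run: need (2, 5, 2, 1) vs free (3, 7, 1, 4) (insufficient R0)
Permanently blocked: T3 and T1.
(3) Exactly 0 of the possible complete orderings are safe sequences.
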